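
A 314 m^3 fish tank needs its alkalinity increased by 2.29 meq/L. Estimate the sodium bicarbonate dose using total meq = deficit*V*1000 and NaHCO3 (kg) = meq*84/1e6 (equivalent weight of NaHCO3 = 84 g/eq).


Tank volume in L = 314 m^3 * 1000 = 314000 L
Total meq required = 2.29 meq/L * 314000 L = 719060 meq
NaHCO3 mass = 719060 meq * 84 mg/meq / 1e6 = 60.401 kg

60.401 kg


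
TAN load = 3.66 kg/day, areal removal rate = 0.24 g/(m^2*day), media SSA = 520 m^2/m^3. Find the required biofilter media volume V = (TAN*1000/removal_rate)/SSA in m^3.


A = 3.66*1000 / 0.24 = 15250 m^2
V = 15250 / 520 = 29.3269

29.3269 m^3


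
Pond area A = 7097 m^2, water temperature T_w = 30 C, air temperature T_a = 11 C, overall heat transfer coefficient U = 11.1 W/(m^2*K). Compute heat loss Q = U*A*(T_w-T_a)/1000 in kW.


Temperature difference dT = 30 - 11 = 19 K
Heat loss (W) = U * A * dT = 11.1 * 7097 * 19 = 1496757.3 W
Convert to kW: 1496757.3 / 1000 = 1496.7573 kW

1496.7573 kW


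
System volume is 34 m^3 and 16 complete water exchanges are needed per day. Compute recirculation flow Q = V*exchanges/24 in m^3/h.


Daily recirculation volume = 34 m^3 * 16 = 544 m^3/day
Flow rate Q = daily volume / 24 h = 544 / 24 = 22.6667 m^3/h

22.6667 m^3/h


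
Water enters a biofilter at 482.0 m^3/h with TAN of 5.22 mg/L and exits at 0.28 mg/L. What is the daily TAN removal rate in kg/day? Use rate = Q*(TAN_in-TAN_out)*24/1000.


Concentration drop: TAN_in - TAN_out = 5.22 - 0.28 = 4.94 mg/L
Hourly TAN removed = Q * dTAN = 482.0 m^3/h * 4.94 mg/L = 2381.08 g/h  (m^3/h * mg/L = g/h)
Daily TAN removed = 2381.08 * 24 = 57145.92 g/day
Convert to kg/day: 57145.92 / 1000 = 57.14592 kg/day

57.14592 kg/day


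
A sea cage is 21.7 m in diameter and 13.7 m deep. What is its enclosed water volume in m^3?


r = d/2 = 21.7/2 = 10.85 m
Base area = pi*r^2 = pi*10.85^2 = 369.83614 m^2
Volume = 369.83614 * 13.7 = 5066.76 m^3

5066.76 m^3


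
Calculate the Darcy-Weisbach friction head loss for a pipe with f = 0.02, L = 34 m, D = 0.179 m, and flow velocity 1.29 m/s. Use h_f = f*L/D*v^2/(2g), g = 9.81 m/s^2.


v^2 = 1.29^2 = 1.6641 m^2/s^2
L/D = 34/0.179 = 189.94413
h_f = f*(L/D)*v^2/(2g) = 0.02 * 189.94413 * 1.6641 / 19.62 = 0.322208 m

0.322208 m


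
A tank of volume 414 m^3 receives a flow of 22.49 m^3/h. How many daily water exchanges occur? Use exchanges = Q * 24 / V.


Daily flow volume = 22.49 m^3/h * 24 h = 539.76 m^3/day
Exchanges = daily flow / tank volume = 539.76 / 414 = 1.30377 exchanges/day

1.30377 exchanges/day


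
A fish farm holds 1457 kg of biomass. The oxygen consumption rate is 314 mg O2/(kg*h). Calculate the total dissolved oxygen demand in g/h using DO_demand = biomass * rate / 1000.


Total O2 consumption (mg/h) = 1457 kg * 314 mg/(kg*h) = 457498 mg/h
Convert to g/h: 457498 / 1000 = 457.498 g/h

457.498 g/h


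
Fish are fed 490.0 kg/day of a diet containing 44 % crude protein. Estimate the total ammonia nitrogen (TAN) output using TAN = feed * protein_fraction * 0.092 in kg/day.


Protein in feed = 490.0 * 44/100 = 215.6 kg/day
TAN = protein * 0.092 = 215.6 * 0.092 = 19.8352 kg/day

19.8352 kg/day


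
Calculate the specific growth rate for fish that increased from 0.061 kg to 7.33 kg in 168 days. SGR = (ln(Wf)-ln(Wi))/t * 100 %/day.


ln(W_f) = ln(7.33) = 1.9919755
ln(W_i) = ln(0.061) = -2.7968814
ln(W_f) - ln(W_i) = 1.9919755 - -2.7968814 = 4.7888569
SGR = 4.7888569 / 168 * 100 = 2.85051 %/day

2.85051 %/day


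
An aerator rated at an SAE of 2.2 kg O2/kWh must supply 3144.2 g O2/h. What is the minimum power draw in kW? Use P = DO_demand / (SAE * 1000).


SAE in g O2/kWh = 2.2 * 1000 = 2200 g/kWh
P = DO_demand / SAE_g = 3144.2 / 2200 = 1.42918 kW

1.42918 kW


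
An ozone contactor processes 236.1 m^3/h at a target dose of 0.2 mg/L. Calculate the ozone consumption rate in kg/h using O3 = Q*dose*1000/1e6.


O3 demand (mg/h) = Q * dose * 1000 = 236.1 * 0.2 * 1000 = 47220 mg/h
Convert mg to kg: 47220 / 1e6 = 0.04722 kg/h

0.04722 kg/h


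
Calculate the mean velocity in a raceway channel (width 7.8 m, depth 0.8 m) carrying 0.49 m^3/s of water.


Cross-sectional area = W * d = 7.8 * 0.8 = 6.24 m^2
Velocity = Q / A = 0.49 / 6.24 = 0.0785256 m/s

0.0785256 m/s


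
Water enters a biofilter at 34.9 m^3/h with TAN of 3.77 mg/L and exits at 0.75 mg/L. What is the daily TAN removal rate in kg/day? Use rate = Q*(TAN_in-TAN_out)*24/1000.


Concentration drop: TAN_in - TAN_out = 3.77 - 0.75 = 3.02 mg/L
Hourly TAN removed = Q * dTAN = 34.9 m^3/h * 3.02 mg/L = 105.398 g/h  (m^3/h * mg/L = g/h)
Daily TAN removed = 105.398 * 24 = 2529.552 g/day
Convert to kg/day: 2529.552 / 1000 = 2.529552 kg/day

2.529552 kg/day


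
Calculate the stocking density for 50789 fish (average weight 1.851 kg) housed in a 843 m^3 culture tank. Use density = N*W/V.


Total biomass = 50789 fish * 1.851 kg = 94010.439 kg
Density = total biomass / volume = 94010.439 / 843 = 111.519 kg/m^3

111.519 kg/m^3


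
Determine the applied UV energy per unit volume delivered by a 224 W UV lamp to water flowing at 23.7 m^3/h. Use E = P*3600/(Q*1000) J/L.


Energy delivered per hour = 224 W * 3600 s = 806400 J/h
Volume treated per hour = 23.7 m^3/h * 1000 = 23700 L/h
dose = 806400 / 23700 = 34.0253 J/L

34.0253 J/L


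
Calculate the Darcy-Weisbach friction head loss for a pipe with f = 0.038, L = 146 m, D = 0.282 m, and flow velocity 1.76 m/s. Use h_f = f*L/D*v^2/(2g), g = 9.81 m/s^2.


v^2 = 1.76^2 = 3.0976 m^2/s^2
L/D = 146/0.282 = 517.7305
h_f = f*(L/D)*v^2/(2g) = 0.038 * 517.7305 * 3.0976 / 19.62 = 3.10609 m

3.10609 m


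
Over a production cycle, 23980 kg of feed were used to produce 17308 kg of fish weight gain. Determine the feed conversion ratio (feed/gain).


FCR = feed consumed / weight gained
FCR = 23980 kg / 17308 kg = 1.38549

1.38549


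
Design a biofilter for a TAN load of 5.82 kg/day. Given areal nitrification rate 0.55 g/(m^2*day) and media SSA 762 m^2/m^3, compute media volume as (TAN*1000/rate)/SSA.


A = 5.82*1000 / 0.55 = 10581.818 m^2
V = 10581.818 / 762 = 13.8869

13.8869 m^3


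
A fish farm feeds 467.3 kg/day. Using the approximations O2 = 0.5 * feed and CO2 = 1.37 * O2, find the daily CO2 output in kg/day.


O2 = 467.3 * 0.5 = 233.65
CO2 = 233.65 * 1.37 = 320.1005

320.1005 kg/day


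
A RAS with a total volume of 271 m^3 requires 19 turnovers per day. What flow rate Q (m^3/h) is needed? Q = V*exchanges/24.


Daily recirculation volume = 271 m^3 * 19 = 5149 m^3/day
Flow rate Q = daily volume / 24 h = 5149 / 24 = 214.542 m^3/h

214.542 m^3/h


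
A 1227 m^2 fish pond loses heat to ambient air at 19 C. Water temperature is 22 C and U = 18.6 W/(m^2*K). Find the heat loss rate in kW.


Temperature difference dT = 22 - 19 = 3 K
Heat loss (W) = U * A * dT = 18.6 * 1227 * 3 = 68466.6 W
Convert to kW: 68466.6 / 1000 = 68.4666 kW

68.4666 kW


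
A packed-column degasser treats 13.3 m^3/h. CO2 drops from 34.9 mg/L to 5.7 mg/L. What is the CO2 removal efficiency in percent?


CO2_out / CO2_in = 5.7 / 34.9 = 0.16332378
Fraction remaining = 0.16332378
efficiency = (1 - 0.16332378) * 100 = 83.6676 %

83.6676 %


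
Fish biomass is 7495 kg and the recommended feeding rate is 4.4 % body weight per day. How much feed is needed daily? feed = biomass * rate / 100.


Feeding rate fraction = 4.4% / 100 = 0.044
Daily feed = 7495 kg * 0.044 = 329.78 kg/day

329.78 kg/day


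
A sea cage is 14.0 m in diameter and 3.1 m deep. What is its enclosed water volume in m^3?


r = d/2 = 14.0/2 = 7 m
Base area = pi*r^2 = pi*7^2 = 153.93804 m^2
Volume = 153.93804 * 3.1 = 477.208 m^3

477.208 m^3


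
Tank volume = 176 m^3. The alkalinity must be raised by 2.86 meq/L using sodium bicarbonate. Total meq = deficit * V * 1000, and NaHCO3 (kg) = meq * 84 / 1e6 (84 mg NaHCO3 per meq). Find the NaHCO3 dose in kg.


Tank volume in L = 176 m^3 * 1000 = 176000 L
Total meq required = 2.86 meq/L * 176000 L = 503360 meq
NaHCO3 mass = 503360 meq * 84 mg/meq / 1e6 = 42.2822 kg

42.2822 kg


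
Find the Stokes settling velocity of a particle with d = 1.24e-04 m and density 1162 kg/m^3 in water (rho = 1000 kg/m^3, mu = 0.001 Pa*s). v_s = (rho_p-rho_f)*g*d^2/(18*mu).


Density difference: rho_p - rho_f = 1162 - 1000 = 162 kg/m^3
d^2 = (1.24e-04)^2 = 1.5376e-08 m^2
Numerator = (rho_p - rho_f) * g * d^2 = 162 * 9.81 * 1.5376e-08 = 2.4435847e-05
Denominator = 18 * mu = 18 * 0.001 = 0.018
v_s = 2.4435847e-05 / 0.018 = 0.00135755 m/s
Check: Re = rho_f * v_s * d / mu = 1000 * 0.00135755 * 1.24e-04 / 0.001 = 0.168 < 1, so Stokes' law applies.

0.00135755 m/s


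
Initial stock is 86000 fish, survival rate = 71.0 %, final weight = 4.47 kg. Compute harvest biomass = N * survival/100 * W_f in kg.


Survivors = 86000 * 71.0/100 = 61060 fish
Harvest biomass = survivors * W_f = 61060 * 4.47 = 272938.2 kg

272938.2 kg


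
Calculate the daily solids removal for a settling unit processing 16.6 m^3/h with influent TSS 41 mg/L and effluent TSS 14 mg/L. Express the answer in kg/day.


Concentration drop: TSS_in - TSS_out = 41 - 14 = 27 mg/L
Hourly solids removed = Q * dTSS = 16.6 m^3/h * 27 mg/L = 448.2 g/h  (m^3/h * mg/L = g/h)
Daily solids removed = 448.2 * 24 = 10756.8 g/day
Convert g to kg: 10756.8 / 1000 = 10.7568 kg/day

10.7568 kg/day


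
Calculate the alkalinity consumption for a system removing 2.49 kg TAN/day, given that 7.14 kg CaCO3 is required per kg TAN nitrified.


Alkalinity factor: 7.14 kg CaCO3 consumed per kg TAN nitrified
alk = 2.49 kg TAN * 7.14 = 17.7786 kg CaCO3/day

17.7786 kg CaCO3/day


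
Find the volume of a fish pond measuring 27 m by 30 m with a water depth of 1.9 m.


Base area = L * W = 27 * 30 = 810 m^2
Volume = area * depth = 810 * 1.9 = 1539 m^3

1539 m^3


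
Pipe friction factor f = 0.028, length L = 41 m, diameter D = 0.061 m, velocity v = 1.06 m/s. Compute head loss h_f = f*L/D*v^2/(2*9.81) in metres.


v^2 = 1.06^2 = 1.1236 m^2/s^2
L/D = 41/0.061 = 672.13115
h_f = f*(L/D)*v^2/(2g) = 0.028 * 672.13115 * 1.1236 / 19.62 = 1.07777 m

1.07777 m


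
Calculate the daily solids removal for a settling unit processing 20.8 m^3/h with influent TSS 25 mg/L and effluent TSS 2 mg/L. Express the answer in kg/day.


Concentration drop: TSS_in - TSS_out = 25 - 2 = 23 mg/L
Hourly solids removed = Q * dTSS = 20.8 m^3/h * 23 mg/L = 478.4 g/h  (m^3/h * mg/L = g/h)
Daily solids removed = 478.4 * 24 = 11481.6 g/day
Convert g to kg: 11481.6 / 1000 = 11.4816 kg/day

11.4816 kg/day


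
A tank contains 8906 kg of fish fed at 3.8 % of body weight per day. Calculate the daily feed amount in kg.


Feeding rate fraction = 3.8% / 100 = 0.038
Daily feed = 8906 kg * 0.038 = 338.428 kg/day

338.428 kg/day


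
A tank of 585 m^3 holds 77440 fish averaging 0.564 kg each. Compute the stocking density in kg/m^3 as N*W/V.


Total biomass = 77440 fish * 0.564 kg = 43676.16 kg
Density = total biomass / volume = 43676.16 / 585 = 74.6601 kg/m^3

74.6601 kg/m^3


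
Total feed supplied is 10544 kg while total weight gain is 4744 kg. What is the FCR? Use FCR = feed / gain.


FCR = feed consumed / weight gained
FCR = 10544 kg / 4744 kg = 2.2226

2.2226


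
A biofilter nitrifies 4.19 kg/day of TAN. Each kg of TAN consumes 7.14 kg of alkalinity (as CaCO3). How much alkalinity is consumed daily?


Alkalinity factor: 7.14 kg CaCO3 consumed per kg TAN nitrified
alk = 4.19 kg TAN * 7.14 = 29.9166 kg CaCO3/day

29.9166 kg CaCO3/day


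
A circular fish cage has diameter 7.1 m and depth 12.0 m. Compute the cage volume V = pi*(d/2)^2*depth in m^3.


r = d/2 = 7.1/2 = 3.55 m
Base area = pi*r^2 = pi*3.55^2 = 39.591921 m^2
Volume = 39.591921 * 12.0 = 475.103 m^3

475.103 m^3


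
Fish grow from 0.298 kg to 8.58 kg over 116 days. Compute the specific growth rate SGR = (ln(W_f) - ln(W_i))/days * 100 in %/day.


ln(W_f) = ln(8.58) = 2.1494339
ln(W_i) = ln(0.298) = -1.2106618
ln(W_f) - ln(W_i) = 2.1494339 - -1.2106618 = 3.3600957
SGR = 3.3600957 / 116 * 100 = 2.89663 %/day

2.89663 %/day


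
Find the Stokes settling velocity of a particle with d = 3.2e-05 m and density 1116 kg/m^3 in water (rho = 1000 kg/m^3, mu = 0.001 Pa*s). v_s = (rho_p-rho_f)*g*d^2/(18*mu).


Density difference: rho_p - rho_f = 1116 - 1000 = 116 kg/m^3
d^2 = (3.2e-05)^2 = 1.024e-09 m^2
Numerator = (rho_p - rho_f) * g * d^2 = 116 * 9.81 * 1.024e-09 = 1.165271e-06
Denominator = 18 * mu = 18 * 0.001 = 0.018
v_s = 1.165271e-06 / 0.018 = 6.47373e-05 m/s
Check: Re = rho_f * v_s * d / mu = 1000 * 6.47373e-05 * 3.2e-05 / 0.001 = 0.00207 < 1, so Stokes' law applies.

6.47373e-05 m/s


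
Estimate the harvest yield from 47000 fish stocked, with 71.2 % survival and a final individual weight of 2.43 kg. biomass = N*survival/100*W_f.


Survivors = 47000 * 71.2/100 = 33464 fish
Harvest biomass = survivors * W_f = 33464 * 2.43 = 81317.52 kg

81317.52 kg


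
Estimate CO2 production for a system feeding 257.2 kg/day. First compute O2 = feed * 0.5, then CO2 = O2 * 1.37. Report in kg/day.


O2 = 257.2 * 0.5 = 128.6
CO2 = 128.6 * 1.37 = 176.182

176.182 kg/day


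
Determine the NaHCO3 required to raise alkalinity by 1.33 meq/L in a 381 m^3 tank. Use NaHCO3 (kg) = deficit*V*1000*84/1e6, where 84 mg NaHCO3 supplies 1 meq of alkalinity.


Tank volume in L = 381 m^3 * 1000 = 381000 L
Total meq required = 1.33 meq/L * 381000 L = 506730 meq
NaHCO3 mass = 506730 meq * 84 mg/meq / 1e6 = 42.5653 kg

42.5653 kg


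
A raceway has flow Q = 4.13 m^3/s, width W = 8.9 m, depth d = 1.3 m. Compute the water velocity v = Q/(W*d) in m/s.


Cross-sectional area = W * d = 8.9 * 1.3 = 11.57 m^2
Velocity = Q / A = 4.13 / 11.57 = 0.356958 m/s

0.356958 m/s


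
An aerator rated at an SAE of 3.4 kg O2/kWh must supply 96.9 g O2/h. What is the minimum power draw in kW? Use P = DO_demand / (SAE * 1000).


SAE in g O2/kWh = 3.4 * 1000 = 3400 g/kWh
P = DO_demand / SAE_g = 96.9 / 3400 = 0.0285 kW

0.0285 kW


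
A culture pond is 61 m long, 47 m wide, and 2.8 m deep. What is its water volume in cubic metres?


Base area = L * W = 61 * 47 = 2867 m^2
Volume = area * depth = 2867 * 2.8 = 8027.6 m^3

8027.6 m^3


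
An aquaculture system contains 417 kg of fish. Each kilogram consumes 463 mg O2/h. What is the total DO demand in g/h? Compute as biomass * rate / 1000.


Total O2 consumption (mg/h) = 417 kg * 463 mg/(kg*h) = 193071 mg/h
Convert to g/h: 193071 / 1000 = 193.071 g/h

193.071 g/h


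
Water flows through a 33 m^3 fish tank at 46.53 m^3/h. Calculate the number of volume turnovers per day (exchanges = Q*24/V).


Daily flow volume = 46.53 m^3/h * 24 h = 1116.72 m^3/day
Exchanges = daily flow / tank volume = 1116.72 / 33 = 33.84 exchanges/day

33.84 exchanges/day


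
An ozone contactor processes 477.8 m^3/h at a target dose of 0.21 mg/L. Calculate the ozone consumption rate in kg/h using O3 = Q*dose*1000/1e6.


O3 demand (mg/h) = Q * dose * 1000 = 477.8 * 0.21 * 1000 = 100338 mg/h
Convert mg to kg: 100338 / 1e6 = 0.100338 kg/h

0.100338 kg/h


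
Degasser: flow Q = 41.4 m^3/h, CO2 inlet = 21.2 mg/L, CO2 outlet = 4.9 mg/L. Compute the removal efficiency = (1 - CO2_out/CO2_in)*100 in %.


CO2_out / CO2_in = 4.9 / 21.2 = 0.23113208
Fraction remaining = 0.23113208
efficiency = (1 - 0.23113208) * 100 = 76.8868 %

76.8868 %


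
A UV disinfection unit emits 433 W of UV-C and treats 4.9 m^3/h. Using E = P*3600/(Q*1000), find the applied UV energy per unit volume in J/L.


Energy delivered per hour = 433 W * 3600 s = 1558800 J/h
Volume treated per hour = 4.9 m^3/h * 1000 = 4900 L/h
dose = 1558800 / 4900 = 318.122 J/L

318.122 J/L


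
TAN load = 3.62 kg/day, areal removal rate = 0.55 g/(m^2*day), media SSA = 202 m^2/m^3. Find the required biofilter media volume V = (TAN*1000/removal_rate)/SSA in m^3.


A = 3.62*1000 / 0.55 = 6581.8182 m^2
V = 6581.8182 / 202 = 32.5833

32.5833 m^3


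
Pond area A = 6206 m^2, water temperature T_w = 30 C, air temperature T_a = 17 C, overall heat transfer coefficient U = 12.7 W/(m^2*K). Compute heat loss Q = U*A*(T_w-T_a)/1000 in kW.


Temperature difference dT = 30 - 17 = 13 K
Heat loss (W) = U * A * dT = 12.7 * 6206 * 13 = 1024610.6 W
Convert to kW: 1024610.6 / 1000 = 1024.6106 kW

1024.6106 kW


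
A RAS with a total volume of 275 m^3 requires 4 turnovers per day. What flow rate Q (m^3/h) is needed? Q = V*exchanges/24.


Daily recirculation volume = 275 m^3 * 4 = 1100 m^3/day
Flow rate Q = daily volume / 24 h = 1100 / 24 = 45.8333 m^3/h

45.8333 m^3/h


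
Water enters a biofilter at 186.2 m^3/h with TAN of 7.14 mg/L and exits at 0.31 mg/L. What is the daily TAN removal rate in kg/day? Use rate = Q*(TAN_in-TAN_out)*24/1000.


Concentration drop: TAN_in - TAN_out = 7.14 - 0.31 = 6.83 mg/L
Hourly TAN removed = Q * dTAN = 186.2 m^3/h * 6.83 mg/L = 1271.746 g/h  (m^3/h * mg/L = g/h)
Daily TAN removed = 1271.746 * 24 = 30521.904 g/day
Convert to kg/day: 30521.904 / 1000 = 30.521904 kg/day

30.521904 kg/day


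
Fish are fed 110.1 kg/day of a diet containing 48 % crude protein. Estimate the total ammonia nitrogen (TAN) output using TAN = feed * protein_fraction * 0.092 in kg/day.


Protein in feed = 110.1 * 48/100 = 52.848 kg/day
TAN = protein * 0.092 = 52.848 * 0.092 = 4.862016 kg/day

4.862016 kg/day


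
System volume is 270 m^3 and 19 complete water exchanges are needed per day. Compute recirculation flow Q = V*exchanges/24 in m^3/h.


Daily recirculation volume = 270 m^3 * 19 = 5130 m^3/day
Flow rate Q = daily volume / 24 h = 5130 / 24 = 213.75 m^3/h

213.75 m^3/h


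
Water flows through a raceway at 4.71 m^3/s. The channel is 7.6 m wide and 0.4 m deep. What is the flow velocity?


Cross-sectional area = W * d = 7.6 * 0.4 = 3.04 m^2
Velocity = Q / A = 4.71 / 3.04 = 1.54934 m/s

1.54934 m/s


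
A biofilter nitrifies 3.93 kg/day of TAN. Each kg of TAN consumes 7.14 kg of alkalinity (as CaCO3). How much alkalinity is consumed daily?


Alkalinity factor: 7.14 kg CaCO3 consumed per kg TAN nitrified
alk = 3.93 kg TAN * 7.14 = 28.0602 kg CaCO3/day

28.0602 kg CaCO3/day


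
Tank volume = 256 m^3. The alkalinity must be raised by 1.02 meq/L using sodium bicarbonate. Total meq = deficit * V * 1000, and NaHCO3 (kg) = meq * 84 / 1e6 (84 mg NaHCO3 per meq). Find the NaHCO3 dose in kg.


Tank volume in L = 256 m^3 * 1000 = 256000 L
Total meq required = 1.02 meq/L * 256000 L = 261120 meq
NaHCO3 mass = 261120 meq * 84 mg/meq / 1e6 = 21.9341 kg

21.9341 kg


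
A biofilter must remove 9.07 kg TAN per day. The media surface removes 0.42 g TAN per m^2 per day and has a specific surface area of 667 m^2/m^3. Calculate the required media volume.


A = 9.07*1000 / 0.42 = 21595.238 m^2
V = 21595.238 / 667 = 32.3767

32.3767 m^3


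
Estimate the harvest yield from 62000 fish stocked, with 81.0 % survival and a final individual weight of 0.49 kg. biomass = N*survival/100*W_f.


Survivors = 62000 * 81.0/100 = 50220 fish
Harvest biomass = survivors * W_f = 50220 * 0.49 = 24607.8 kg

24607.8 kg


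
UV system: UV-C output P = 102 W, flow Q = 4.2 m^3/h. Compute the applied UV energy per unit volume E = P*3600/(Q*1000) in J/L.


Energy delivered per hour = 102 W * 3600 s = 367200 J/h
Volume treated per hour = 4.2 m^3/h * 1000 = 4200 L/h
dose = 367200 / 4200 = 87.4286 J/L

87.4286 J/L


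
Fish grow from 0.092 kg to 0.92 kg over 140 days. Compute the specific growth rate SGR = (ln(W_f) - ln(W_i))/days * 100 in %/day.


ln(W_f) = ln(0.92) = -0.083381609
ln(W_i) = ln(0.092) = -2.3859667
ln(W_f) - ln(W_i) = -0.083381609 - -2.3859667 = 2.3025851
SGR = 2.3025851 / 140 * 100 = 1.6447 %/day

1.6447 %/day


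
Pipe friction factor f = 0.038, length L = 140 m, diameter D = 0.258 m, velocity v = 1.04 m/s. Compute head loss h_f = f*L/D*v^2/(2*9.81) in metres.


v^2 = 1.04^2 = 1.0816 m^2/s^2
L/D = 140/0.258 = 542.63566
h_f = f*(L/D)*v^2/(2g) = 0.038 * 542.63566 * 1.0816 / 19.62 = 1.13674 m

1.13674 m


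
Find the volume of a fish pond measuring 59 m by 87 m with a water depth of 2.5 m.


Base area = L * W = 59 * 87 = 5133 m^2
Volume = area * depth = 5133 * 2.5 = 12832.5 m^3

12832.5 m^3


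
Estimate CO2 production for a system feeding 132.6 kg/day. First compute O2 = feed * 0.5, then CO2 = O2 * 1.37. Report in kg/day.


O2 = 132.6 * 0.5 = 66.3
CO2 = 66.3 * 1.37 = 90.831

90.831 kg/day


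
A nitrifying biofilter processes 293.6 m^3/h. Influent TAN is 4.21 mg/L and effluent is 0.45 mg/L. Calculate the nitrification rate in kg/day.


Concentration drop: TAN_in - TAN_out = 4.21 - 0.45 = 3.76 mg/L
Hourly TAN removed = Q * dTAN = 293.6 m^3/h * 3.76 mg/L = 1103.936 g/h  (m^3/h * mg/L = g/h)
Daily TAN removed = 1103.936 * 24 = 26494.464 g/day
Convert to kg/day: 26494.464 / 1000 = 26.494464 kg/day

26.494464 kg/day


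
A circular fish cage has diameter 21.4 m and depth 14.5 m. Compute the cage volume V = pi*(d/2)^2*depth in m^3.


r = d/2 = 21.4/2 = 10.7 m
Base area = pi*r^2 = pi*10.7^2 = 359.68094 m^2
Volume = 359.68094 * 14.5 = 5215.37 m^3

5215.37 m^3


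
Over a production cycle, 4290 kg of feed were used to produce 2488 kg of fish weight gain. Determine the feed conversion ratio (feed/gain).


FCR = feed consumed / weight gained
FCR = 4290 kg / 2488 kg = 1.72428

1.72428


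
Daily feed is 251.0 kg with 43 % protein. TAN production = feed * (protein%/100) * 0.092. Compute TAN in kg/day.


Protein in feed = 251.0 * 43/100 = 107.93 kg/day
TAN = protein * 0.092 = 107.93 * 0.092 = 9.92956 kg/day

9.92956 kg/day


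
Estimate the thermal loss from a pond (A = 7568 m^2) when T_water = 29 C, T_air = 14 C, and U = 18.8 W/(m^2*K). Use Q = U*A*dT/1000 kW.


Temperature difference dT = 29 - 14 = 15 K
Heat loss (W) = U * A * dT = 18.8 * 7568 * 15 = 2134176 W
Convert to kW: 2134176 / 1000 = 2134.176 kW

2134.176 kW


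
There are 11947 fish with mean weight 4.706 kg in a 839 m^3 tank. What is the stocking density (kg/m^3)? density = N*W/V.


Total biomass = 11947 fish * 4.706 kg = 56222.582 kg
Density = total biomass / volume = 56222.582 / 839 = 67.0114 kg/m^3

67.0114 kg/m^3


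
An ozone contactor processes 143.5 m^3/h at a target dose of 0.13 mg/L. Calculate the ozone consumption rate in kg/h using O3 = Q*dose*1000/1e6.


O3 demand (mg/h) = Q * dose * 1000 = 143.5 * 0.13 * 1000 = 18655 mg/h
Convert mg to kg: 18655 / 1e6 = 0.018655 kg/h

0.018655 kg/h


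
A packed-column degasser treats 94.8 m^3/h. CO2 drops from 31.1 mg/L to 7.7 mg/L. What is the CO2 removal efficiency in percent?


CO2_out / CO2_in = 7.7 / 31.1 = 0.24758842
Fraction remaining = 0.24758842
efficiency = (1 - 0.24758842) * 100 = 75.2412 %

75.2412 %


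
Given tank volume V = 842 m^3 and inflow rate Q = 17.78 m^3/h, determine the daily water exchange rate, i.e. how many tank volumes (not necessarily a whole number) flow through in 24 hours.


Daily flow volume = 17.78 m^3/h * 24 h = 426.72 m^3/day
Exchanges = daily flow / tank volume = 426.72 / 842 = 0.506793 exchanges/day

0.506793 exchanges/day


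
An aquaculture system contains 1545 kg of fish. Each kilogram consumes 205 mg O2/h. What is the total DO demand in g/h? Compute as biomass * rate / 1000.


Total O2 consumption (mg/h) = 1545 kg * 205 mg/(kg*h) = 316725 mg/h
Convert to g/h: 316725 / 1000 = 316.725 g/h

316.725 g/h


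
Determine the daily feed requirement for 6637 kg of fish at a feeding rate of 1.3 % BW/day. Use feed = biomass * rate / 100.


Feeding rate fraction = 1.3% / 100 = 0.013
Daily feed = 6637 kg * 0.013 = 86.281 kg/day

86.281 kg/day


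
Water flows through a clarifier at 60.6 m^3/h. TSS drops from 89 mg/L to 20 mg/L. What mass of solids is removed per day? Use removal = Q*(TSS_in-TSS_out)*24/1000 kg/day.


Concentration drop: TSS_in - TSS_out = 89 - 20 = 69 mg/L
Hourly solids removed = Q * dTSS = 60.6 m^3/h * 69 mg/L = 4181.4 g/h  (m^3/h * mg/L = g/h)
Daily solids removed = 4181.4 * 24 = 100353.6 g/day
Convert g to kg: 100353.6 / 1000 = 100.3536 kg/day

100.3536 kg/day


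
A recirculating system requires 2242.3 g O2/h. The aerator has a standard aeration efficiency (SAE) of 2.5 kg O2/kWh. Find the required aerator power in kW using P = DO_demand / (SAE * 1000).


SAE in g O2/kWh = 2.5 * 1000 = 2500 g/kWh
P = DO_demand / SAE_g = 2242.3 / 2500 = 0.89692 kW

0.89692 kW


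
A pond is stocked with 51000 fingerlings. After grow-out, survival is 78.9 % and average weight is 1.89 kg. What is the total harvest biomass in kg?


Survivors = 51000 * 78.9/100 = 40239 fish
Harvest biomass = survivors * W_f = 40239 * 1.89 = 76051.71 kg

76051.71 kg


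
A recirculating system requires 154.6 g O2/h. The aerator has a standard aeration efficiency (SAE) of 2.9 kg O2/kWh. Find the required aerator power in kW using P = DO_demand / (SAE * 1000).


SAE in g O2/kWh = 2.9 * 1000 = 2900 g/kWh
P = DO_demand / SAE_g = 154.6 / 2900 = 0.0533103 kW

0.0533103 kW


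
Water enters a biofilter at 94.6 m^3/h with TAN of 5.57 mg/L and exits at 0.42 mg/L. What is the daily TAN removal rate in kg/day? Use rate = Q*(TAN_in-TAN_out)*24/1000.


Concentration drop: TAN_in - TAN_out = 5.57 - 0.42 = 5.15 mg/L
Hourly TAN removed = Q * dTAN = 94.6 m^3/h * 5.15 mg/L = 487.19 g/h  (m^3/h * mg/L = g/h)
Daily TAN removed = 487.19 * 24 = 11692.56 g/day
Convert to kg/day: 11692.56 / 1000 = 11.69256 kg/day

11.69256 kg/day


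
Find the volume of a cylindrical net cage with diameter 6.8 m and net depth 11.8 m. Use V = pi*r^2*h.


r = d/2 = 6.8/2 = 3.4 m
Base area = pi*r^2 = pi*3.4^2 = 36.316811 m^2
Volume = 36.316811 * 11.8 = 428.538 m^3

428.538 m^3


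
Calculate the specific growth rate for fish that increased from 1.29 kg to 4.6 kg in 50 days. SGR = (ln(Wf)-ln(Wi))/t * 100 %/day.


ln(W_f) = ln(4.6) = 1.5260563
ln(W_i) = ln(1.29) = 0.25464222
ln(W_f) - ln(W_i) = 1.5260563 - 0.25464222 = 1.2714141
SGR = 1.2714141 / 50 * 100 = 2.54283 %/day

2.54283 %/day


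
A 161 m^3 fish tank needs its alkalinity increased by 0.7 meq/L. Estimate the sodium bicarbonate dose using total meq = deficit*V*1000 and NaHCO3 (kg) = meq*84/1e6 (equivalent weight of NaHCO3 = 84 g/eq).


Tank volume in L = 161 m^3 * 1000 = 161000 L
Total meq required = 0.7 meq/L * 161000 L = 112700 meq
NaHCO3 mass = 112700 meq * 84 mg/meq / 1e6 = 9.4668 kg

9.4668 kg


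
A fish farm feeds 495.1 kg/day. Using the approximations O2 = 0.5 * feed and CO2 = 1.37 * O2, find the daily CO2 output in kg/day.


O2 = 495.1 * 0.5 = 247.55
CO2 = 247.55 * 1.37 = 339.1435

339.1435 kg/day


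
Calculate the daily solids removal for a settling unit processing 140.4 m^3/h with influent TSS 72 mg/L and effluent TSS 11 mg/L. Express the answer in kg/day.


Concentration drop: TSS_in - TSS_out = 72 - 11 = 61 mg/L
Hourly solids removed = Q * dTSS = 140.4 m^3/h * 61 mg/L = 8564.4 g/h  (m^3/h * mg/L = g/h)
Daily solids removed = 8564.4 * 24 = 205545.6 g/day
Convert g to kg: 205545.6 / 1000 = 205.5456 kg/day

205.5456 kg/day


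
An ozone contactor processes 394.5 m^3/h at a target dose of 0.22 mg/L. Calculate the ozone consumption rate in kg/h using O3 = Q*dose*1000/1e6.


O3 demand (mg/h) = Q * dose * 1000 = 394.5 * 0.22 * 1000 = 86790 mg/h
Convert mg to kg: 86790 / 1e6 = 0.08679 kg/h

0.08679 kg/h


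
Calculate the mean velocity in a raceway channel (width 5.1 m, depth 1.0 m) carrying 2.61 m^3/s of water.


Cross-sectional area = W * d = 5.1 * 1.0 = 5.1 m^2
Velocity = Q / A = 2.61 / 5.1 = 0.511765 m/s

0.511765 m/s


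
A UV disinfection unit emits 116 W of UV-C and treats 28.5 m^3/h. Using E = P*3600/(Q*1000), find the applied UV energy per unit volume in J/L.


Energy delivered per hour = 116 W * 3600 s = 417600 J/h
Volume treated per hour = 28.5 m^3/h * 1000 = 28500 L/h
dose = 417600 / 28500 = 14.6526 J/L

14.6526 J/L


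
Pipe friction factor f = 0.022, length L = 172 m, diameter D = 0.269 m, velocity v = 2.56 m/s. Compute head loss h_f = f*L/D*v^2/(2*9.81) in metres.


v^2 = 2.56^2 = 6.5536 m^2/s^2
L/D = 172/0.269 = 639.4052
h_f = f*(L/D)*v^2/(2g) = 0.022 * 639.4052 * 6.5536 / 19.62 = 4.69872 m

4.69872 m


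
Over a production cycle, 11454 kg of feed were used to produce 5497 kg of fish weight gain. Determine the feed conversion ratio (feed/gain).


FCR = feed consumed / weight gained
FCR = 11454 kg / 5497 kg = 2.08368

2.08368


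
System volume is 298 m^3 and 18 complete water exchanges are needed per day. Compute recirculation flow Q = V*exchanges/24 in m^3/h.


Daily recirculation volume = 298 m^3 * 18 = 5364 m^3/day
Flow rate Q = daily volume / 24 h = 5364 / 24 = 223.5 m^3/h

223.5 m^3/h


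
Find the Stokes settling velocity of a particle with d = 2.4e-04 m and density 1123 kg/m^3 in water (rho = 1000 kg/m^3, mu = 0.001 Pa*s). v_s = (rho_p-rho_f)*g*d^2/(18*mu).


Density difference: rho_p - rho_f = 1123 - 1000 = 123 kg/m^3
d^2 = (2.4e-04)^2 = 5.76e-08 m^2
Numerator = (rho_p - rho_f) * g * d^2 = 123 * 9.81 * 5.76e-08 = 6.9501888e-05
Denominator = 18 * mu = 18 * 0.001 = 0.018
v_s = 6.9501888e-05 / 0.018 = 0.00386122 m/s
Check: Re = rho_f * v_s * d / mu = 1000 * 0.00386122 * 2.4e-04 / 0.001 = 0.927 < 1, so Stokes' law applies.

0.00386122 m/s


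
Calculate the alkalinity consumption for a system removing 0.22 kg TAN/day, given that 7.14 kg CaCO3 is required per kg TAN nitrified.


Alkalinity factor: 7.14 kg CaCO3 consumed per kg TAN nitrified
alk = 0.22 kg TAN * 7.14 = 1.5708 kg CaCO3/day

1.5708 kg CaCO3/day


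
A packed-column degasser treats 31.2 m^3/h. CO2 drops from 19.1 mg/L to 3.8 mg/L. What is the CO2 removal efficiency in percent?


CO2_out / CO2_in = 3.8 / 19.1 = 0.19895288
Fraction remaining = 0.19895288
efficiency = (1 - 0.19895288) * 100 = 80.1047 %

80.1047 %


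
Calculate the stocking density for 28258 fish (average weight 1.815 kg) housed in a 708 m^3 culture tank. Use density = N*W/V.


Total biomass = 28258 fish * 1.815 kg = 51288.27 kg
Density = total biomass / volume = 51288.27 / 708 = 72.4411 kg/m^3

72.4411 kg/m^3


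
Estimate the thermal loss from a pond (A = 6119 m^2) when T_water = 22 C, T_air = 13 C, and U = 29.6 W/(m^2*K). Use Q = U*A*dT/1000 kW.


Temperature difference dT = 22 - 13 = 9 K
Heat loss (W) = U * A * dT = 29.6 * 6119 * 9 = 1630101.6 W
Convert to kW: 1630101.6 / 1000 = 1630.1016 kW

1630.1016 kW


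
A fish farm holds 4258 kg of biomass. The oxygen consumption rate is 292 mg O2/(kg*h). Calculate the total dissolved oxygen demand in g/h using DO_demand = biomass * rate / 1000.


Total O2 consumption (mg/h) = 4258 kg * 292 mg/(kg*h) = 1243336 mg/h
Convert to g/h: 1243336 / 1000 = 1243.336 g/h

1243.336 g/h


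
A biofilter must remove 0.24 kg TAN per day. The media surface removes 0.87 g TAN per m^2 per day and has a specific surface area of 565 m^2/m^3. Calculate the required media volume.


A = 0.24*1000 / 0.87 = 275.86207 m^2
V = 275.86207 / 565 = 0.488251

0.488251 m^3


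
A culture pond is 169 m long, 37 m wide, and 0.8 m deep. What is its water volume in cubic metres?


Base area = L * W = 169 * 37 = 6253 m^2
Volume = area * depth = 6253 * 0.8 = 5002.4 m^3

5002.4 m^3


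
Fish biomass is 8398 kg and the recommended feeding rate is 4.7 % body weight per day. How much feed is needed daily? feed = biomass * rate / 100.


Feeding rate fraction = 4.7% / 100 = 0.047
Daily feed = 8398 kg * 0.047 = 394.706 kg/day

394.706 kg/day


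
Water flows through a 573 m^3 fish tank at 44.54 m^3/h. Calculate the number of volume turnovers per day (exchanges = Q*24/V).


Daily flow volume = 44.54 m^3/h * 24 h = 1068.96 m^3/day
Exchanges = daily flow / tank volume = 1068.96 / 573 = 1.86555 exchanges/day

1.86555 exchanges/day


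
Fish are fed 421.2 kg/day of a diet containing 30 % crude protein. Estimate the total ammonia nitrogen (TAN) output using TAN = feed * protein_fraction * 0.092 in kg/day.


Protein in feed = 421.2 * 30/100 = 126.36 kg/day
TAN = protein * 0.092 = 126.36 * 0.092 = 11.62512 kg/day

11.62512 kg/day


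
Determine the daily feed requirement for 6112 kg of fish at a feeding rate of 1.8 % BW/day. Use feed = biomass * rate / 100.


Feeding rate fraction = 1.8% / 100 = 0.018
Daily feed = 6112 kg * 0.018 = 110.016 kg/day

110.016 kg/day


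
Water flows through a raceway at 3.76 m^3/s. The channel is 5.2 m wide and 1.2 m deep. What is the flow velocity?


Cross-sectional area = W * d = 5.2 * 1.2 = 6.24 m^2
Velocity = Q / A = 3.76 / 6.24 = 0.602564 m/s

0.602564 m/s


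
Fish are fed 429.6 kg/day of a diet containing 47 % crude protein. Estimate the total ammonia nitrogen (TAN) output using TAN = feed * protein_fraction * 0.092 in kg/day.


Protein in feed = 429.6 * 47/100 = 201.912 kg/day
TAN = protein * 0.092 = 201.912 * 0.092 = 18.575904 kg/day

18.575904 kg/day


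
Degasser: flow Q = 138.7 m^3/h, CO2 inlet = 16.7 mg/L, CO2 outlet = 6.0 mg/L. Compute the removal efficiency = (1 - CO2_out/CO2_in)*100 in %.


CO2_out / CO2_in = 6.0 / 16.7 = 0.35928144
Fraction remaining = 0.35928144
efficiency = (1 - 0.35928144) * 100 = 64.0719 %

64.0719 %


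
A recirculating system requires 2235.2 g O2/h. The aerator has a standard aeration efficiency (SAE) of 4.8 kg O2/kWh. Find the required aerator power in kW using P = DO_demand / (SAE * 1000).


SAE in g O2/kWh = 4.8 * 1000 = 4800 g/kWh
P = DO_demand / SAE_g = 2235.2 / 4800 = 0.465667 kW

0.465667 kW


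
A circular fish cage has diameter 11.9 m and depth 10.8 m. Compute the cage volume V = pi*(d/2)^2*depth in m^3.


r = d/2 = 11.9/2 = 5.95 m
Base area = pi*r^2 = pi*5.95^2 = 111.22023 m^2
Volume = 111.22023 * 10.8 = 1201.18 m^3

1201.18 m^3


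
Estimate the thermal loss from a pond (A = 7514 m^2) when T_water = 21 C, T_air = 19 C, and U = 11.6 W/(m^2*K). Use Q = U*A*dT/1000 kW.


Temperature difference dT = 21 - 19 = 2 K
Heat loss (W) = U * A * dT = 11.6 * 7514 * 2 = 174324.8 W
Convert to kW: 174324.8 / 1000 = 174.3248 kW

174.3248 kW


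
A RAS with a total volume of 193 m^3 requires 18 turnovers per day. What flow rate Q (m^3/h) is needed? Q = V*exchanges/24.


Daily recirculation volume = 193 m^3 * 18 = 3474 m^3/day
Flow rate Q = daily volume / 24 h = 3474 / 24 = 144.75 m^3/h

144.75 m^3/h


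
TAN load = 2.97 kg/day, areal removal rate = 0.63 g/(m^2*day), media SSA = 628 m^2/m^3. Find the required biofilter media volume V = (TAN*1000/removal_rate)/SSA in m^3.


A = 2.97*1000 / 0.63 = 4714.2857 m^2
V = 4714.2857 / 628 = 7.50682

7.50682 m^3


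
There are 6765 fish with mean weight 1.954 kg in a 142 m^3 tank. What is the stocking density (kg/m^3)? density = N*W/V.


Total biomass = 6765 fish * 1.954 kg = 13218.81 kg
Density = total biomass / volume = 13218.81 / 142 = 93.0902 kg/m^3

93.0902 kg/m^3


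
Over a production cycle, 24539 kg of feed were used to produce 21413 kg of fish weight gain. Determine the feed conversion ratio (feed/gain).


FCR = feed consumed / weight gained
FCR = 24539 kg / 21413 kg = 1.14599

1.14599


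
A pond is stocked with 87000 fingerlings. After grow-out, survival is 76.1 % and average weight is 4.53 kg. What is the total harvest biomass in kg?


Survivors = 87000 * 76.1/100 = 66207 fish
Harvest biomass = survivors * W_f = 66207 * 4.53 = 299917.71 kg

299917.71 kg


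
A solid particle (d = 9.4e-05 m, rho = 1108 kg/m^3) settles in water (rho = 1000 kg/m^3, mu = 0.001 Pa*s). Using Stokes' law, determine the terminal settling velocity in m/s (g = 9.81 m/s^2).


Density difference: rho_p - rho_f = 1108 - 1000 = 108 kg/m^3
d^2 = (9.4e-05)^2 = 8.836e-09 m^2
Numerator = (rho_p - rho_f) * g * d^2 = 108 * 9.81 * 8.836e-09 = 9.3615653e-06
Denominator = 18 * mu = 18 * 0.001 = 0.018
v_s = 9.3615653e-06 / 0.018 = 5.20087e-04 m/s
Check: Re = rho_f * v_s * d / mu = 1000 * 5.20087e-04 * 9.4e-05 / 0.001 = 0.0489 < 1, so Stokes' law applies.

5.20087e-04 m/s


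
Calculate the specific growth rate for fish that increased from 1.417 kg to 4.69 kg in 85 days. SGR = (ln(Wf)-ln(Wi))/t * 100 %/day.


ln(W_f) = ln(4.69) = 1.5454326
ln(W_i) = ln(1.417) = 0.34854196
ln(W_f) - ln(W_i) = 1.5454326 - 0.34854196 = 1.1968906
SGR = 1.1968906 / 85 * 100 = 1.40811 %/day

1.40811 %/day


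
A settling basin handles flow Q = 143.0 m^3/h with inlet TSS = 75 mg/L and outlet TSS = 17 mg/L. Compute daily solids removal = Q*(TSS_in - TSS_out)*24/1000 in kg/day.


Concentration drop: TSS_in - TSS_out = 75 - 17 = 58 mg/L
Hourly solids removed = Q * dTSS = 143.0 m^3/h * 58 mg/L = 8294 g/h  (m^3/h * mg/L = g/h)
Daily solids removed = 8294 * 24 = 199056 g/day
Convert g to kg: 199056 / 1000 = 199.056 kg/day

199.056 kg/day


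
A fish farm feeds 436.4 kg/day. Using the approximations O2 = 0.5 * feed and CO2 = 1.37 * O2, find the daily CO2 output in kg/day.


O2 = 436.4 * 0.5 = 218.2
CO2 = 218.2 * 1.37 = 298.934

298.934 kg/day


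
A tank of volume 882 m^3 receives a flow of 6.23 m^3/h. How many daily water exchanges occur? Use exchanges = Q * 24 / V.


Daily flow volume = 6.23 m^3/h * 24 h = 149.52 m^3/day
Exchanges = daily flow / tank volume = 149.52 / 882 = 0.169524 exchanges/day

0.169524 exchanges/day


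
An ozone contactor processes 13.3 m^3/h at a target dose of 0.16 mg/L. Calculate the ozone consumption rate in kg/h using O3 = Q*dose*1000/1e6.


O3 demand (mg/h) = Q * dose * 1000 = 13.3 * 0.16 * 1000 = 2128 mg/h
Convert mg to kg: 2128 / 1e6 = 0.002128 kg/h

0.002128 kg/h


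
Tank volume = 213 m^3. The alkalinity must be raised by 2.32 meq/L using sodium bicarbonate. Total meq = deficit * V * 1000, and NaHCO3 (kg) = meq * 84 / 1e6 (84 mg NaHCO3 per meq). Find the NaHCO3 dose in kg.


Tank volume in L = 213 m^3 * 1000 = 213000 L
Total meq required = 2.32 meq/L * 213000 L = 494160 meq
NaHCO3 mass = 494160 meq * 84 mg/meq / 1e6 = 41.5094 kg

41.5094 kg


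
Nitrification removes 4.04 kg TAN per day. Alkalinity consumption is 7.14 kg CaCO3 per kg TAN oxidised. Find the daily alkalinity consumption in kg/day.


Alkalinity factor: 7.14 kg CaCO3 consumed per kg TAN nitrified
alk = 4.04 kg TAN * 7.14 = 28.8456 kg CaCO3/day

28.8456 kg CaCO3/day


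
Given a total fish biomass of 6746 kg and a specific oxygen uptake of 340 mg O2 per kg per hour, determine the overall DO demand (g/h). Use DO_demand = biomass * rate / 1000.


Total O2 consumption (mg/h) = 6746 kg * 340 mg/(kg*h) = 2293640 mg/h
Convert to g/h: 2293640 / 1000 = 2293.64 g/h

2293.64 g/h


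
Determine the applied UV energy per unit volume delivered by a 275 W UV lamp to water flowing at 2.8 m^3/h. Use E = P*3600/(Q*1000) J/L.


Energy delivered per hour = 275 W * 3600 s = 990000 J/h
Volume treated per hour = 2.8 m^3/h * 1000 = 2800 L/h
dose = 990000 / 2800 = 353.571 J/L

353.571 J/L


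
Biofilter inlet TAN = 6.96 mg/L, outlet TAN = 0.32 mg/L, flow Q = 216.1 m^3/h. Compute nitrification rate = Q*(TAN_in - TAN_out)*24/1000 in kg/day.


Concentration drop: TAN_in - TAN_out = 6.96 - 0.32 = 6.64 mg/L
Hourly TAN removed = Q * dTAN = 216.1 m^3/h * 6.64 mg/L = 1434.904 g/h  (m^3/h * mg/L = g/h)
Daily TAN removed = 1434.904 * 24 = 34437.696 g/day
Convert to kg/day: 34437.696 / 1000 = 34.437696 kg/day

34.437696 kg/day


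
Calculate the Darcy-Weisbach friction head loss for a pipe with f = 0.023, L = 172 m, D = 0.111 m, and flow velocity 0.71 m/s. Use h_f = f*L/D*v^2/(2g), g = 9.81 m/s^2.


v^2 = 0.71^2 = 0.5041 m^2/s^2
L/D = 172/0.111 = 1549.5495
h_f = f*(L/D)*v^2/(2g) = 0.023 * 1549.5495 * 0.5041 / 19.62 = 0.915695 m

0.915695 m


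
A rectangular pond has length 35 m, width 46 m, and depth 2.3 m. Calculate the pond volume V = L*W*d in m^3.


Base area = L * W = 35 * 46 = 1610 m^2
Volume = area * depth = 1610 * 2.3 = 3703 m^3

3703 m^3


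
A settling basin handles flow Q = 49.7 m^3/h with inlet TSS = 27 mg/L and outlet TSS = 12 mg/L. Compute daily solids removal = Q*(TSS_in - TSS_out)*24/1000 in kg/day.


Concentration drop: TSS_in - TSS_out = 27 - 12 = 15 mg/L
Hourly solids removed = Q * dTSS = 49.7 m^3/h * 15 mg/L = 745.5 g/h  (m^3/h * mg/L = g/h)
Daily solids removed = 745.5 * 24 = 17892 g/day
Convert g to kg: 17892 / 1000 = 17.892 kg/day

17.892 kg/day
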